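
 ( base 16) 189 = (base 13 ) 243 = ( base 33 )bu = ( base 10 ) 393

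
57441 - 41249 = 16192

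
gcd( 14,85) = 1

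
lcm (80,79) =6320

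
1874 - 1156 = 718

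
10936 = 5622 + 5314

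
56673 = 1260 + 55413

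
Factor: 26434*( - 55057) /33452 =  - 727688369/16726 = -  2^(-1)*8363^(  -  1)*13217^1*55057^1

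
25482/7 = 25482/7 = 3640.29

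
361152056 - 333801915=27350141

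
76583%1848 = 815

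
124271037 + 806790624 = 931061661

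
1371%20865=1371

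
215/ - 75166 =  - 215/75166  =  -0.00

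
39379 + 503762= 543141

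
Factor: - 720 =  - 2^4*3^2*5^1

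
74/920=37/460 = 0.08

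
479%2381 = 479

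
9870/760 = 987/76=12.99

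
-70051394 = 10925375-80976769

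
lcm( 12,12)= 12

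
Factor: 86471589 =3^1 * 28823863^1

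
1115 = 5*223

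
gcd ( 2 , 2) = 2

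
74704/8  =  9338 = 9338.00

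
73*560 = 40880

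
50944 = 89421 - 38477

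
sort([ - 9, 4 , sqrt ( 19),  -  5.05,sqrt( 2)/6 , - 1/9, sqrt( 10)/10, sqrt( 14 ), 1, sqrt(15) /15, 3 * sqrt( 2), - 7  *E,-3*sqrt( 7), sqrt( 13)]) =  [ - 7*E,  -  9, - 3*sqrt( 7), -5.05, - 1/9, sqrt(2 ) /6,sqrt( 15) /15 , sqrt(10) /10,1,  sqrt ( 13),sqrt( 14), 4, 3*sqrt( 2), sqrt( 19 ) ]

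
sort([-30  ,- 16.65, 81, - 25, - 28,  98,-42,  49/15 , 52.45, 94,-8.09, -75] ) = [-75,-42,-30, - 28, - 25 ,-16.65, - 8.09,49/15, 52.45, 81,  94,  98]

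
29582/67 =441 +35/67 = 441.52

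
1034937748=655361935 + 379575813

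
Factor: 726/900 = 2^( - 1) *3^( - 1 )*5^( - 2 )*11^2= 121/150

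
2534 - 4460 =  - 1926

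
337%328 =9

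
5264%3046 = 2218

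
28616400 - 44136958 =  - 15520558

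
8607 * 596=5129772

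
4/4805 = 4/4805 = 0.00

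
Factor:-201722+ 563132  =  361410 = 2^1 * 3^1*5^1*7^1 * 1721^1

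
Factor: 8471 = 43^1*197^1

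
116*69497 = 8061652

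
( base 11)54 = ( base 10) 59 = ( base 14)43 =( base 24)2b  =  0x3b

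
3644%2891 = 753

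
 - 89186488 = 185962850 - 275149338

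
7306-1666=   5640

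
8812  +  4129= 12941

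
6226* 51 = 317526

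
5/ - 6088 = -1  +  6083/6088 = -0.00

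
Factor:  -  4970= - 2^1* 5^1*7^1*71^1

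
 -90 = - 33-57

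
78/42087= 26/14029 = 0.00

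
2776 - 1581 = 1195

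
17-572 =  - 555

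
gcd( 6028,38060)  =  44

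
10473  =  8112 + 2361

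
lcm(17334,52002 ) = 52002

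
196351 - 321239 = - 124888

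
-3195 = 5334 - 8529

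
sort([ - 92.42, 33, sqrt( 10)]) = [ - 92.42,sqrt ( 10), 33]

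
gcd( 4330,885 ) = 5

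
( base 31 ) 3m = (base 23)50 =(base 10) 115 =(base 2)1110011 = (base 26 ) 4b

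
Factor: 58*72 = 4176  =  2^4*3^2 * 29^1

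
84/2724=7/227 = 0.03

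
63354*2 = 126708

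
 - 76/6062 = -1 + 2993/3031 = -  0.01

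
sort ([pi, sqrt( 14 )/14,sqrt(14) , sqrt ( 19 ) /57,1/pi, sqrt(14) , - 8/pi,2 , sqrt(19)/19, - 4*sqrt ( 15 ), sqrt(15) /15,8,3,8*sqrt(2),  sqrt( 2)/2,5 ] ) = [  -  4*sqrt( 15), -8/pi,sqrt( 19)/57, sqrt(19)/19,  sqrt(15 ) /15,  sqrt ( 14 ) /14,1/pi, sqrt(2 ) /2,2,3,pi, sqrt(  14 ), sqrt ( 14 ),5,8, 8 *sqrt(2 ) ] 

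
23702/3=7900 + 2/3 = 7900.67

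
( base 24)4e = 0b1101110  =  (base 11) A0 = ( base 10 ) 110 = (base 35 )35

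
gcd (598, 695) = 1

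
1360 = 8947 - 7587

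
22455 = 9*2495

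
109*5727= 624243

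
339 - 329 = 10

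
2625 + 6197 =8822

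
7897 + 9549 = 17446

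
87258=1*87258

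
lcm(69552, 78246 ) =625968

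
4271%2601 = 1670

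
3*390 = 1170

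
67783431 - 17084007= 50699424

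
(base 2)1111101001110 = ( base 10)8014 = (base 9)11884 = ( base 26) BM6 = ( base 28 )a66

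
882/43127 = 126/6161 = 0.02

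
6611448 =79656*83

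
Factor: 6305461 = 6305461^1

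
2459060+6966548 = 9425608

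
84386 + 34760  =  119146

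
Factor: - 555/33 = - 185/11 = -  5^1*11^(-1 )*37^1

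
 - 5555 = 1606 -7161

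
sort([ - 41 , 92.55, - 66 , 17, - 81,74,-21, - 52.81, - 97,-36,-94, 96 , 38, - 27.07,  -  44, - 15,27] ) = [-97,- 94,-81,  -  66,-52.81,-44, -41, - 36,-27.07, - 21, - 15,17,27,38 , 74,  92.55,  96 ] 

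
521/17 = 521/17 = 30.65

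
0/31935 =0 = 0.00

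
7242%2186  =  684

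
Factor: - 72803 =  - 47^1*1549^1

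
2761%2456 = 305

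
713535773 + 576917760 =1290453533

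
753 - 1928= -1175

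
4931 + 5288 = 10219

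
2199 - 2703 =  - 504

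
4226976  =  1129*3744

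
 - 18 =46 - 64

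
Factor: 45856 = 2^5 * 1433^1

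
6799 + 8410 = 15209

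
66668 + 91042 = 157710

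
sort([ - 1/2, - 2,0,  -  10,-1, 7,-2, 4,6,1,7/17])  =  [ - 10,-2,- 2, -1,- 1/2,0, 7/17,1,4, 6,7] 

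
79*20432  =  1614128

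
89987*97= 8728739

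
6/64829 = 6/64829 = 0.00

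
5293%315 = 253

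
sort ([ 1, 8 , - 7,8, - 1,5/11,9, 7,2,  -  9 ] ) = [ - 9, - 7, -1,  5/11, 1 , 2,7,8,8,  9 ] 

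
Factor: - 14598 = -2^1*3^2*811^1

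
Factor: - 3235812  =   - 2^2 * 3^1*269651^1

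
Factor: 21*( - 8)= - 2^3*3^1 * 7^1=- 168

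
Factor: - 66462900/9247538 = -33231450/4623769  =  -2^1*3^1* 5^2*7^1*31649^1 * 4623769^ (-1)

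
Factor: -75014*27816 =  - 2086589424= -2^4*3^1*  19^1*61^1 * 37507^1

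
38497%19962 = 18535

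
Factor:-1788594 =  - 2^1 * 3^1*298099^1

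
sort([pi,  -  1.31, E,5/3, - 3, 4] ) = [ -3, - 1.31,5/3, E,pi, 4 ]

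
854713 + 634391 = 1489104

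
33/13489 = 33/13489 = 0.00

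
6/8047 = 6/8047 = 0.00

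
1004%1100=1004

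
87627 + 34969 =122596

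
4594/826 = 5+232/413 =5.56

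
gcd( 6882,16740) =186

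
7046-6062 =984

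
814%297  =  220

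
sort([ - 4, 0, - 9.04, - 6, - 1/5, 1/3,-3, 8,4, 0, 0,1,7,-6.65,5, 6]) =[ - 9.04, - 6.65, - 6,-4,  -  3, - 1/5,0,0, 0, 1/3,1, 4,5,6, 7 , 8] 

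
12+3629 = 3641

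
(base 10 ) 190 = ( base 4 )2332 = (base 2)10111110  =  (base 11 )163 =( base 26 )78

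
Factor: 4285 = 5^1*857^1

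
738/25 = 29 + 13/25 = 29.52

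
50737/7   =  50737/7 = 7248.14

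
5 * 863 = 4315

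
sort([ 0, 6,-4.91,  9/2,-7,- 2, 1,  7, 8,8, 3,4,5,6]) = [  -  7,  -  4.91, - 2,0,1,3,4, 9/2,5, 6,6,7, 8,8 ]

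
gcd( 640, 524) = 4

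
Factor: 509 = 509^1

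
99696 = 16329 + 83367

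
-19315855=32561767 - 51877622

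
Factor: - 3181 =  - 3181^1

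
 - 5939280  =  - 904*6570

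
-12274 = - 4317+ - 7957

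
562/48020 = 281/24010 = 0.01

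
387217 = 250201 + 137016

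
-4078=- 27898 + 23820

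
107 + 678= 785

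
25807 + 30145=55952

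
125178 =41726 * 3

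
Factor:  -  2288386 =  -2^1*1144193^1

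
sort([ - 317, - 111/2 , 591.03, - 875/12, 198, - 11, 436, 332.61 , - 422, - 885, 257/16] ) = [ - 885,-422, - 317,-875/12, - 111/2, - 11,257/16,198, 332.61,436,591.03 ] 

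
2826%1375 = 76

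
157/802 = 157/802 = 0.20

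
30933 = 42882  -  11949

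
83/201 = 83/201 = 0.41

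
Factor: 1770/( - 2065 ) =-6/7 = - 2^1 * 3^1 * 7^( - 1) 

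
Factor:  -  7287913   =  -491^1*14843^1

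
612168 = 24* 25507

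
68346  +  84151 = 152497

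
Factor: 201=3^1*67^1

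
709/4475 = 709/4475  =  0.16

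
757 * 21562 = 16322434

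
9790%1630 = 10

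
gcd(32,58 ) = 2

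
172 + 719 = 891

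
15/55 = 3/11 =0.27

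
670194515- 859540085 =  - 189345570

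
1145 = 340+805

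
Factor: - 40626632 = - 2^3*5078329^1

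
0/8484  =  0= 0.00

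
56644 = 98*578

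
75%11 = 9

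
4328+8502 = 12830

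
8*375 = 3000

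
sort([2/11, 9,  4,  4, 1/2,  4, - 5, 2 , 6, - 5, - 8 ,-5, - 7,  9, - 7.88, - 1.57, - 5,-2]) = [ - 8, - 7.88, -7, -5, - 5, - 5, - 5, - 2, - 1.57, 2/11, 1/2,2, 4 , 4  ,  4, 6, 9,9 ] 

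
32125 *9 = 289125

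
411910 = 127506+284404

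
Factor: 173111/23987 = 83^( - 1 )*599^1= 599/83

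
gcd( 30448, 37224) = 88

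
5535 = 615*9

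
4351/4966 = 4351/4966=0.88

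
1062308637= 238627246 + 823681391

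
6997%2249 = 250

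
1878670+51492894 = 53371564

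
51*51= 2601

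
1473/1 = 1473=1473.00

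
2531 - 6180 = -3649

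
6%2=0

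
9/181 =9/181 = 0.05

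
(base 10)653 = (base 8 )1215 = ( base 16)28D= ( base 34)J7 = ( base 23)159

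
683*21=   14343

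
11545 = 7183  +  4362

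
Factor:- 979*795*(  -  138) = 107406090 = 2^1*3^2 * 5^1*11^1*23^1*53^1*89^1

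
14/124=7/62 =0.11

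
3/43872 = 1/14624 =0.00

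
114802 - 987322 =-872520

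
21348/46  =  10674/23 = 464.09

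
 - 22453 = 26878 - 49331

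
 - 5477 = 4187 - 9664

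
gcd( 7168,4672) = 64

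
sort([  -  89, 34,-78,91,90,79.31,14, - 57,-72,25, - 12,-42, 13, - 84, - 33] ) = [-89, - 84, - 78, - 72, - 57, - 42, - 33, - 12,13, 14,  25 , 34,  79.31,90,91]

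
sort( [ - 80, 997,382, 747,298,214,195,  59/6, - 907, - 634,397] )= [ - 907, - 634, - 80, 59/6, 195,214 , 298,382,  397, 747,  997]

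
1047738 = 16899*62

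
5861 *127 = 744347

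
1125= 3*375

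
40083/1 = 40083 = 40083.00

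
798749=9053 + 789696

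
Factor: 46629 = 3^3*11^1*157^1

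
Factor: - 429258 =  - 2^1*3^1*29^1*2467^1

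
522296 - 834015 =- 311719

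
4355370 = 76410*57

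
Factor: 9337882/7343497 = 2^1 * 7^( - 1) * 43^( - 1)*787^(-1 )*150611^1 = 301222/236887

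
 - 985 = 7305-8290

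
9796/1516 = 6+175/379 = 6.46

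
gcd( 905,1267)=181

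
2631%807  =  210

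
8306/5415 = 8306/5415=1.53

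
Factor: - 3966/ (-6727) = 2^1*3^1*7^(  -  1) * 31^( - 2)*661^1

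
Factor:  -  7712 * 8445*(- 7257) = 2^5*3^2 * 5^1*41^1 * 59^1*241^1 * 563^1  =  472632734880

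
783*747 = 584901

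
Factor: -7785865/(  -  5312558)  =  2^( - 1)*5^1*173^1*211^ ( - 1 )*9001^1*12589^( - 1)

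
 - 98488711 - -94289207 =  - 4199504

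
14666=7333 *2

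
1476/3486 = 246/581 = 0.42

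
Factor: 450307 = 11^1*13^1*47^1*67^1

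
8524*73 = 622252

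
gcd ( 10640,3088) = 16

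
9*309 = 2781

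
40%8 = 0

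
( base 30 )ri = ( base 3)1010200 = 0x33c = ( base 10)828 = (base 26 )15M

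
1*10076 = 10076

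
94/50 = 1 +22/25=1.88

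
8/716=2/179 = 0.01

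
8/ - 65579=-1 + 65571/65579= - 0.00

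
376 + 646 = 1022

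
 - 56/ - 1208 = 7/151 = 0.05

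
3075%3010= 65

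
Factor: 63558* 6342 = 2^2 * 3^4*7^1*11^1*107^1 * 151^1 = 403084836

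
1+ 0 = 1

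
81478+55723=137201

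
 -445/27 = -17+14/27 = - 16.48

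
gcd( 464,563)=1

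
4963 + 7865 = 12828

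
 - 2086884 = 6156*(-339 ) 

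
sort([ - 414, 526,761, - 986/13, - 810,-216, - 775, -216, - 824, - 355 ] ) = [ - 824,-810,-775, - 414,- 355, - 216,-216, - 986/13, 526, 761 ]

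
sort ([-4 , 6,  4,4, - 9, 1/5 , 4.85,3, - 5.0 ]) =[ - 9, - 5.0,  -  4,1/5, 3 , 4, 4, 4.85, 6 ] 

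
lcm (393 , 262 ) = 786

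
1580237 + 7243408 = 8823645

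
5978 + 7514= 13492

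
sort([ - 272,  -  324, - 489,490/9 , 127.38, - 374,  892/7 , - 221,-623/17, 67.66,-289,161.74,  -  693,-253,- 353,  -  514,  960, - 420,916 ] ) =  [-693,-514,-489, - 420, - 374, -353,- 324,-289, - 272,-253,  -  221,-623/17,490/9, 67.66,  127.38, 892/7, 161.74, 916,960] 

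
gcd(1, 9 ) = 1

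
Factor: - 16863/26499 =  - 7/11 = - 7^1*11^( - 1 ) 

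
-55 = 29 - 84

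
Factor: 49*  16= 784 = 2^4 * 7^2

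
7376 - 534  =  6842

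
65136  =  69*944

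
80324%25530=3734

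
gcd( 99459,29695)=1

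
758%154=142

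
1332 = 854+478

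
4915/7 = 702+1/7 = 702.14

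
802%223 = 133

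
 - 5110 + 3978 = - 1132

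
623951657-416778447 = 207173210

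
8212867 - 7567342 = 645525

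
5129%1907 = 1315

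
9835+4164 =13999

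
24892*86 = 2140712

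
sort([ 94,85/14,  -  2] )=[-2, 85/14,94]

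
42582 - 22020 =20562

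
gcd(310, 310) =310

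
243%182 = 61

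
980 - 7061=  -6081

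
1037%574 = 463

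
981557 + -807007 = 174550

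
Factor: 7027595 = 5^1*37^1*37987^1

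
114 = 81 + 33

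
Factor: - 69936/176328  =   - 94/237 = - 2^1*3^( - 1 ) * 47^1*79^( - 1)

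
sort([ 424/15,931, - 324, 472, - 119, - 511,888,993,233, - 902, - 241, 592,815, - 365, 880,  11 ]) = [ - 902, - 511, - 365, - 324, - 241, - 119,11, 424/15, 233,472,592,815, 880,  888, 931, 993] 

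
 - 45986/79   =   - 583 + 71/79 =- 582.10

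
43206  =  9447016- 9403810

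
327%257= 70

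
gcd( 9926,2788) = 2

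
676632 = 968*699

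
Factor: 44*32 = 1408 = 2^7*11^1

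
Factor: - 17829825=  - 3^1 *5^2*13^1*18287^1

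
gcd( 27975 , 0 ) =27975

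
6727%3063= 601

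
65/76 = 65/76 = 0.86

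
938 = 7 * 134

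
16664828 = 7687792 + 8977036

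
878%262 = 92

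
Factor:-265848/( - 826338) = 44308/137723 = 2^2*11^1 * 19^1*53^1*137723^ (-1 ) 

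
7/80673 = 7/80673 = 0.00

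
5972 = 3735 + 2237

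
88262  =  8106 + 80156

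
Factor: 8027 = 23^1*349^1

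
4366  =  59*74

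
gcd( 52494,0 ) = 52494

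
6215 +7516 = 13731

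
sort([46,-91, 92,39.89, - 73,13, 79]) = [-91, - 73, 13,39.89, 46, 79, 92] 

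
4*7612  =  30448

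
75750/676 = 112 + 19/338 = 112.06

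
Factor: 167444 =2^2 * 41^1 * 1021^1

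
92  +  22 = 114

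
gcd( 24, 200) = 8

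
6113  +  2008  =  8121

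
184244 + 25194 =209438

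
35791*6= 214746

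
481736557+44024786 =525761343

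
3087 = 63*49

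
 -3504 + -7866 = - 11370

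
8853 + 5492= 14345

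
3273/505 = 3273/505 = 6.48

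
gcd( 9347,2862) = 1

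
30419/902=30419/902 = 33.72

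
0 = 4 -4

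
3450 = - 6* (- 575)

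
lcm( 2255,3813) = 209715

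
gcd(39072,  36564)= 132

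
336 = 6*56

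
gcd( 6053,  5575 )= 1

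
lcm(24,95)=2280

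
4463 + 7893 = 12356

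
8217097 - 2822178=5394919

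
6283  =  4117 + 2166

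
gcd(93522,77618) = 2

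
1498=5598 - 4100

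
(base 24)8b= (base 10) 203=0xcb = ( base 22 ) 95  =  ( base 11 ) 175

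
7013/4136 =1 + 2877/4136= 1.70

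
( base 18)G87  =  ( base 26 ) 7n5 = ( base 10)5335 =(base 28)6mf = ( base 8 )12327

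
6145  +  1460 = 7605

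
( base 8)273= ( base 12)137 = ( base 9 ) 227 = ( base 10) 187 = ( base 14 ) D5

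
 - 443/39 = - 12 + 25/39=- 11.36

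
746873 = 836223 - 89350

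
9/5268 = 3/1756 = 0.00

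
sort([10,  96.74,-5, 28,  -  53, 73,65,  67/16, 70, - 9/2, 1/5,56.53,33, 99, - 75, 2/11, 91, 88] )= [-75, - 53, -5, - 9/2, 2/11,1/5, 67/16, 10, 28, 33, 56.53,65,70, 73, 88, 91, 96.74, 99 ] 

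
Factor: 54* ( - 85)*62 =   -  2^2*3^3*5^1*17^1*31^1 = - 284580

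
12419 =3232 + 9187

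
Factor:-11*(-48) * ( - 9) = -2^4*3^3*11^1 = -4752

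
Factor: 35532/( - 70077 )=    - 36/71  =  -2^2*3^2*71^(-1)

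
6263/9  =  6263/9 = 695.89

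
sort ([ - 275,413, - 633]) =[-633,-275,413]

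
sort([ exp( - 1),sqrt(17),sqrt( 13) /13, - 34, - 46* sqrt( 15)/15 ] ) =[  -  34,  -  46*sqrt(15) /15,sqrt( 13) /13,exp( - 1),sqrt( 17)]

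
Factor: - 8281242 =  - 2^1*3^2*23^1*83^1* 241^1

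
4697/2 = 2348+ 1/2  =  2348.50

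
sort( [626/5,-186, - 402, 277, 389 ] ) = [ -402, - 186, 626/5,277,389]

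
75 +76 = 151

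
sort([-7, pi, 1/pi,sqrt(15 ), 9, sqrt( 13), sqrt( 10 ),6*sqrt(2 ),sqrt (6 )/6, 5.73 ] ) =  [ -7, 1/pi,sqrt( 6 )/6,  pi, sqrt( 10 ), sqrt( 13 ),sqrt(15), 5.73,6*sqrt( 2), 9] 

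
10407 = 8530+1877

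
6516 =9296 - 2780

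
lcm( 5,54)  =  270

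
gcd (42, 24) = 6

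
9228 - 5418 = 3810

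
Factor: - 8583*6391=-3^1*7^1*11^1* 83^1*2861^1 = -  54853953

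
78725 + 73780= 152505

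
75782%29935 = 15912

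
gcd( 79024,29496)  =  8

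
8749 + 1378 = 10127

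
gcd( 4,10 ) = 2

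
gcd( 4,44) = 4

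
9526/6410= 4763/3205 = 1.49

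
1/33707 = 1/33707 = 0.00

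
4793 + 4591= 9384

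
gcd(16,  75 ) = 1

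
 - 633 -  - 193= - 440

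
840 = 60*14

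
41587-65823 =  - 24236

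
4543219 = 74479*61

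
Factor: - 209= - 11^1 * 19^1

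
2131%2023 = 108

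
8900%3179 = 2542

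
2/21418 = 1/10709 = 0.00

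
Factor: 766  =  2^1*383^1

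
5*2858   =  14290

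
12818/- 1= - 12818 + 0/1 = - 12818.00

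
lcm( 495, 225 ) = 2475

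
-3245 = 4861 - 8106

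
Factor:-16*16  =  -2^8= -256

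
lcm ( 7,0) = 0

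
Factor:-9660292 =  - 2^2*2415073^1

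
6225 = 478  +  5747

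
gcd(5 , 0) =5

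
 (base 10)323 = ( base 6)1255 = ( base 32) A3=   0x143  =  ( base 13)1BB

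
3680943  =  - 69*(-53347)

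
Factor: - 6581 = -6581^1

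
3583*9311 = 33361313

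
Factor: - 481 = -13^1 * 37^1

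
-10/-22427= 10/22427= 0.00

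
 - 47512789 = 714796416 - 762309205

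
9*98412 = 885708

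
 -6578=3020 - 9598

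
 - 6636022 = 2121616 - 8757638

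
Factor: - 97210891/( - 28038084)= 2^(- 2)*3^ (  -  1) * 107^1*353^( - 1)*6619^(- 1) *908513^1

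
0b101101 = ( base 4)231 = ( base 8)55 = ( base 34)1B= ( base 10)45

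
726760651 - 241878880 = 484881771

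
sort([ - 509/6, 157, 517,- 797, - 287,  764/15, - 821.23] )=[ - 821.23, - 797, - 287, - 509/6 , 764/15,157,517] 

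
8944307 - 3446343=5497964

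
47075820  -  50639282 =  - 3563462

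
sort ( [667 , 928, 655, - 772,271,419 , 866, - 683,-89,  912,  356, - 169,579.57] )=[ - 772, - 683, - 169 , - 89, 271,356, 419,  579.57,655,667,866,912,928]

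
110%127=110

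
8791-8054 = 737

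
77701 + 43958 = 121659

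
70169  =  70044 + 125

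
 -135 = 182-317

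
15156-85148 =-69992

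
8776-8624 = 152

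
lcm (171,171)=171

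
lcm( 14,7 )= 14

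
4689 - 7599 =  - 2910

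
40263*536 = 21580968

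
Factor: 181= 181^1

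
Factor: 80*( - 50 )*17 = - 2^5*5^3*17^1 = -68000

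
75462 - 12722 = 62740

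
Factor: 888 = 2^3*3^1*37^1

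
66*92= 6072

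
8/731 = 8/731 =0.01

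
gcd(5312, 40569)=1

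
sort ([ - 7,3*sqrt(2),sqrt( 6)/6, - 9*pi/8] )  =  [-7, - 9 *pi/8,sqrt( 6 ) /6,3*sqrt( 2 )]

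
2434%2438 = 2434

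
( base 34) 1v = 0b1000001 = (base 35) 1u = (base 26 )2D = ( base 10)65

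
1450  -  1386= 64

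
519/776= 519/776 = 0.67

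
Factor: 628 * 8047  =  5053516 = 2^2*13^1* 157^1*619^1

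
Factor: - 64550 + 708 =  - 2^1 *137^1*233^1= - 63842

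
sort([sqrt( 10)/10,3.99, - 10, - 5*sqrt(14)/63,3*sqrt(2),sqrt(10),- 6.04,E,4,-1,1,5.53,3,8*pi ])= [ - 10 , - 6.04, - 1 , -5 * sqrt(14 ) /63 , sqrt (10 ) /10,1,E , 3,sqrt(10), 3.99,4,3*sqrt(2),5.53, 8*pi] 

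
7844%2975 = 1894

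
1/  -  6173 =  -  1 + 6172/6173 = -  0.00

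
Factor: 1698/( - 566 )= - 3 = - 3^1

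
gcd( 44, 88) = 44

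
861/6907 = 861/6907 = 0.12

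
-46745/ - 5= 9349 + 0/1  =  9349.00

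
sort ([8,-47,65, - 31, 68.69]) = [ - 47, - 31, 8, 65,68.69]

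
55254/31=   1782 + 12/31  =  1782.39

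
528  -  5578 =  - 5050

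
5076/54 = 94=94.00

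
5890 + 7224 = 13114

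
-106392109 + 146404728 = 40012619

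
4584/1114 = 2292/557 = 4.11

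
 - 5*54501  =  -272505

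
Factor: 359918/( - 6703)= - 2^1* 13^1*109^1 *127^1*6703^( - 1)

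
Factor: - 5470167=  - 3^1 * 31^1* 131^1  *449^1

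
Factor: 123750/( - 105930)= - 5^3 * 107^( - 1) = -  125/107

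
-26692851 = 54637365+-81330216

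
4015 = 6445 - 2430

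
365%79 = 49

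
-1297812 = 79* (  -  16428 )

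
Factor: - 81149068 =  - 2^2*7^1 *11^1*13^2* 1559^1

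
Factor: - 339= - 3^1 * 113^1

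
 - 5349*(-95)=508155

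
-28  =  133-161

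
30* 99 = 2970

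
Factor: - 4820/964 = - 5^1 = -  5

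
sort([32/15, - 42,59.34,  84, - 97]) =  [ - 97, - 42 , 32/15,  59.34, 84]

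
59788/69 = 866 + 34/69  =  866.49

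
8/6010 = 4/3005 = 0.00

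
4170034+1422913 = 5592947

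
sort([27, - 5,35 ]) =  [-5,27, 35 ]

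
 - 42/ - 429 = 14/143 =0.10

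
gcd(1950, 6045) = 195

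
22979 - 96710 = -73731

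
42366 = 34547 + 7819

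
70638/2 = 35319 = 35319.00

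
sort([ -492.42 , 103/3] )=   [- 492.42,103/3] 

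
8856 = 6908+1948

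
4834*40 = 193360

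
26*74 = 1924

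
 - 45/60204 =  - 15/20068= -0.00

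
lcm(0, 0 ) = 0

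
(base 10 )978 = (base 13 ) 5A3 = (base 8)1722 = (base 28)16q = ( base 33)TL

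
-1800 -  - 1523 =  - 277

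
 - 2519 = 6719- 9238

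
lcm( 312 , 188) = 14664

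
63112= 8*7889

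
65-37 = 28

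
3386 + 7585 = 10971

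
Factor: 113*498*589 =2^1*3^1*19^1 * 31^1 * 83^1*113^1 =33145386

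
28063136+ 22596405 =50659541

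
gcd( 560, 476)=28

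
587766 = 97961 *6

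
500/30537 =500/30537 = 0.02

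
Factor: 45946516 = 2^2 * 7^2 *11^1*101^1*211^1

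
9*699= 6291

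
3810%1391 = 1028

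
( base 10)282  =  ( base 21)d9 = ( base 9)343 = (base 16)11a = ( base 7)552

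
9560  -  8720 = 840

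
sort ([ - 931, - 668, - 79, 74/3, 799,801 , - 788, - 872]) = [ - 931, - 872, - 788, - 668  , - 79,  74/3, 799, 801 ] 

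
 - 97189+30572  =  -66617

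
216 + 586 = 802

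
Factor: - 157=-157^1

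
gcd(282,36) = 6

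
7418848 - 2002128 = 5416720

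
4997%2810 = 2187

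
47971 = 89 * 539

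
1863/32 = 58 + 7/32 = 58.22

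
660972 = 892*741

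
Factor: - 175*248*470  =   - 2^4*5^3*7^1*31^1  *47^1=- 20398000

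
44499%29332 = 15167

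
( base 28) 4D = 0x7D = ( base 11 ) 104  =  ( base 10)125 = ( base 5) 1000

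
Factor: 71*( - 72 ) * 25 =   -  127800= - 2^3*3^2*5^2 * 71^1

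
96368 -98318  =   - 1950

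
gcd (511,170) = 1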